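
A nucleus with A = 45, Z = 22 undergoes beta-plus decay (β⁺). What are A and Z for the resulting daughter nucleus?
Daughter: A = 45, Z = 21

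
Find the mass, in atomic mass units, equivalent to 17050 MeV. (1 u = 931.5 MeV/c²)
m = E/c² = 18.3 u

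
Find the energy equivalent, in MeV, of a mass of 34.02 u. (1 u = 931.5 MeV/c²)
E = mc² = 31690 MeV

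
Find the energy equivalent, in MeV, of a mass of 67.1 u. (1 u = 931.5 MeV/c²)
E = mc² = 62500 MeV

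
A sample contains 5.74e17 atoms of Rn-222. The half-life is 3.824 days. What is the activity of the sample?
A = λN = 1.04e17 decays/day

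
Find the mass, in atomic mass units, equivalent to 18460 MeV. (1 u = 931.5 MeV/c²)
m = E/c² = 19.82 u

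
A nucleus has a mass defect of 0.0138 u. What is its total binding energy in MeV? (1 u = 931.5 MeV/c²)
B.E. = Δm × 931.5 = 12.85 MeV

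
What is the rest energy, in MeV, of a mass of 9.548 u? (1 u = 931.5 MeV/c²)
E = mc² = 8894 MeV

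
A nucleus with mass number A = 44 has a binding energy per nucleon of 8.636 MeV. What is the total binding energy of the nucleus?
B.E. = 8.636 × 44 = 380 MeV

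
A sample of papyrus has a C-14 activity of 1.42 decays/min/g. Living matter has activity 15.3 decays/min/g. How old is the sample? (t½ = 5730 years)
Age = t½ × log₂(A₀/A) = 19650 years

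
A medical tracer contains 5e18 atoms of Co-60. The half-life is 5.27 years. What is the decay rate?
A = λN = 6.576e17 decays/year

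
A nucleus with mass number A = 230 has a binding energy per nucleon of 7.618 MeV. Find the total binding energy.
B.E. = 7.618 × 230 = 1752 MeV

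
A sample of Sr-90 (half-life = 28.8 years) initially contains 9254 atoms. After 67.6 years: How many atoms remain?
N = N₀(1/2)^(t/t½) = 1819 atoms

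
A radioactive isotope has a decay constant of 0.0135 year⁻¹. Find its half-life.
t½ = ln(2)/λ = 51.34 years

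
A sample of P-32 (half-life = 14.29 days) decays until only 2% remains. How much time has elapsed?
t = t½ × log₂(N₀/N) = 80.65 days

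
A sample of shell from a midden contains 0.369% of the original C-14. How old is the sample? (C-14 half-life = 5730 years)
Age = t½ × log₂(1/ratio) = 46310 years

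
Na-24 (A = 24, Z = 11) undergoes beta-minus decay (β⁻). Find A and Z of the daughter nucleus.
Daughter: A = 24, Z = 12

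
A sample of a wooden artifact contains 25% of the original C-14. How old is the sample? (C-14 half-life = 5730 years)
Age = t½ × log₂(1/ratio) = 11460 years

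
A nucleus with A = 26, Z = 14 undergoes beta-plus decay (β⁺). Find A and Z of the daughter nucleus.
Daughter: A = 26, Z = 13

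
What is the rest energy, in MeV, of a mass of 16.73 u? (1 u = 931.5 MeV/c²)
E = mc² = 15580 MeV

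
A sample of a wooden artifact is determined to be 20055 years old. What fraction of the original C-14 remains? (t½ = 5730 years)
N/N₀ = (1/2)^(t/t½) = 0.08839 = 8.84%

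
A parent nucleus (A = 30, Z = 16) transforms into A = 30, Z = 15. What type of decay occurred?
ΔA = 0, ΔZ = -1 ⇒ beta-plus decay (β⁺) or electron capture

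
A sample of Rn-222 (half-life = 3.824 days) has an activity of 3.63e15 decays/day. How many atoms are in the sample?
N = A/λ = 2.003e16 atoms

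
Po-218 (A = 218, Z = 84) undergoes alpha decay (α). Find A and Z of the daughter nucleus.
Daughter: A = 214, Z = 82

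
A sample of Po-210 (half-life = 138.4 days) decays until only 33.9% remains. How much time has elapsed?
t = t½ × log₂(N₀/N) = 216 days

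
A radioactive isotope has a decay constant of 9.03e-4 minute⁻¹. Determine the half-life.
t½ = ln(2)/λ = 767.6 minutes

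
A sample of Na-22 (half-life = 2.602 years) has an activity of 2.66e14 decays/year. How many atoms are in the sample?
N = A/λ = 9.985e14 atoms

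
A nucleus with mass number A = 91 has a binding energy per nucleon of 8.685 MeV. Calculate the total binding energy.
B.E. = 8.685 × 91 = 790.3 MeV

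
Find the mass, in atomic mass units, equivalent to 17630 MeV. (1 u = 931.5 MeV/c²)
m = E/c² = 18.93 u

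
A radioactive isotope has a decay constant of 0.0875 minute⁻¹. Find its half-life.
t½ = ln(2)/λ = 7.922 minutes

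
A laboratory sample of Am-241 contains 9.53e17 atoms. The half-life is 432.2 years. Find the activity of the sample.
A = λN = 1.528e15 decays/year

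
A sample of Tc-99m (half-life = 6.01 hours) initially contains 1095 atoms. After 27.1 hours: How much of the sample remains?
N = N₀(1/2)^(t/t½) = 48.09 atoms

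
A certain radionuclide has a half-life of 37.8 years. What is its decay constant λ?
λ = ln(2)/t½ = 0.01834 year⁻¹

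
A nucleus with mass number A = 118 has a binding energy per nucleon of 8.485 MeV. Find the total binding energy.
B.E. = 8.485 × 118 = 1001 MeV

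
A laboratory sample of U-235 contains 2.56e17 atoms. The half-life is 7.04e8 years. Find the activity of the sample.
A = λN = 2.521e8 decays/year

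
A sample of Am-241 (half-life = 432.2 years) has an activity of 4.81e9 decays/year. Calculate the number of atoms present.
N = A/λ = 2.999e12 atoms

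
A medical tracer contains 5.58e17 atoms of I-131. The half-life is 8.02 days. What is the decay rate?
A = λN = 4.823e16 decays/day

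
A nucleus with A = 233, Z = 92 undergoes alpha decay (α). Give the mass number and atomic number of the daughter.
Daughter: A = 229, Z = 90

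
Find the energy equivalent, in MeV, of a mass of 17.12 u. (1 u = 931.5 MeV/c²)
E = mc² = 15950 MeV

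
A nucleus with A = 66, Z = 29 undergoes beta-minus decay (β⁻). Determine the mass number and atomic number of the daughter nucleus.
Daughter: A = 66, Z = 30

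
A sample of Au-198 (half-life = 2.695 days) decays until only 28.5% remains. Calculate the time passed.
t = t½ × log₂(N₀/N) = 4.881 days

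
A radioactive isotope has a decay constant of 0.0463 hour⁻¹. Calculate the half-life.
t½ = ln(2)/λ = 14.97 hours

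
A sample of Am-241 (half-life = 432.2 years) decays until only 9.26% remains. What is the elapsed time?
t = t½ × log₂(N₀/N) = 1484 years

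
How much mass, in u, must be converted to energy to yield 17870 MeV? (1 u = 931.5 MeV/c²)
m = E/c² = 19.18 u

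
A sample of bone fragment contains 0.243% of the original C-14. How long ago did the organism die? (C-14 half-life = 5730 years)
Age = t½ × log₂(1/ratio) = 49760 years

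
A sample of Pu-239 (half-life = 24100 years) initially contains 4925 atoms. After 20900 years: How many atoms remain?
N = N₀(1/2)^(t/t½) = 2700 atoms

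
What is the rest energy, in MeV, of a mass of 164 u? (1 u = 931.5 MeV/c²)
E = mc² = 1.528e5 MeV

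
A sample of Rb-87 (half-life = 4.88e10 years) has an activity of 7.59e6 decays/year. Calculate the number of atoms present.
N = A/λ = 5.344e17 atoms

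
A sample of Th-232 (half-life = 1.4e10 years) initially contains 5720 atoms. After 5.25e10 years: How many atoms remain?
N = N₀(1/2)^(t/t½) = 425.1 atoms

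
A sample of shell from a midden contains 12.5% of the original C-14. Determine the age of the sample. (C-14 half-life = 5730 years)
Age = t½ × log₂(1/ratio) = 17190 years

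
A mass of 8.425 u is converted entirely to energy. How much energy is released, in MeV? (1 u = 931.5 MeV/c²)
E = mc² = 7848 MeV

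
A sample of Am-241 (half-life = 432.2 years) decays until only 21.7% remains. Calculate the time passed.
t = t½ × log₂(N₀/N) = 952.7 years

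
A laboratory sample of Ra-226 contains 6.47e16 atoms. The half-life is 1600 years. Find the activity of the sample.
A = λN = 2.803e13 decays/year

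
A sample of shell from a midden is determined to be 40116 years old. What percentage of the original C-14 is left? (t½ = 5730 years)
N/N₀ = (1/2)^(t/t½) = 0.007807 = 0.781%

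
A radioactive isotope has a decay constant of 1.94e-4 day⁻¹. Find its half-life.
t½ = ln(2)/λ = 3573 days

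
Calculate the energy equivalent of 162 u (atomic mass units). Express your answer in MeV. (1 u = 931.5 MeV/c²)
E = mc² = 1.509e5 MeV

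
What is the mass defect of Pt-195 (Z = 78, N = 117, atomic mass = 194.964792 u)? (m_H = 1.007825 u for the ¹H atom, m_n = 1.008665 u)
Δm = Z·m_H + N·m_n − M = 1.659 u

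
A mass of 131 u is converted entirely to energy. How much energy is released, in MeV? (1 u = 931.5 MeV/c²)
E = mc² = 1.22e5 MeV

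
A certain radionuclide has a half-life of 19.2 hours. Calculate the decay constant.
λ = ln(2)/t½ = 0.0361 hour⁻¹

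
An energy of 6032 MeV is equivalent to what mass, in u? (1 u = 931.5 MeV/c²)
m = E/c² = 6.476 u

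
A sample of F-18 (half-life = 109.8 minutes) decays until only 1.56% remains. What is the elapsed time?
t = t½ × log₂(N₀/N) = 659.1 minutes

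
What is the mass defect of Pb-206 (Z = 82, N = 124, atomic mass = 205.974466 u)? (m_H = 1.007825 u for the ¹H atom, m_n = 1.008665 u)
Δm = Z·m_H + N·m_n − M = 1.742 u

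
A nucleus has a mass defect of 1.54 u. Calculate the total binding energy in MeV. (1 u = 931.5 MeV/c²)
B.E. = Δm × 931.5 = 1435 MeV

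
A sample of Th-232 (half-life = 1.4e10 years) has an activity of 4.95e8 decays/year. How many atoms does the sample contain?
N = A/λ = 9.998e18 atoms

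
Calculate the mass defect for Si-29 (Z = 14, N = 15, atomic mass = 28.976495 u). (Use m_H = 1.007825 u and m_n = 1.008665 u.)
Δm = Z·m_H + N·m_n − M = 0.263 u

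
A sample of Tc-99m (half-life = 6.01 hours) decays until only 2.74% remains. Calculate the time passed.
t = t½ × log₂(N₀/N) = 31.19 hours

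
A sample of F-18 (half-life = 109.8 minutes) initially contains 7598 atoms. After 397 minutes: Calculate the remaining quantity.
N = N₀(1/2)^(t/t½) = 619.8 atoms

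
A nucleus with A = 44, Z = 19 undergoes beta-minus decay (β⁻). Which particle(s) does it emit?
β⁻: electron (e⁻) + antineutrino (ν̄ₑ)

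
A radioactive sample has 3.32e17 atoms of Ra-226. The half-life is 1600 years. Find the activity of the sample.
A = λN = 1.438e14 decays/year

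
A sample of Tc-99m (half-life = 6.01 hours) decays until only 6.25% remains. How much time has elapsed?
t = t½ × log₂(N₀/N) = 24.04 hours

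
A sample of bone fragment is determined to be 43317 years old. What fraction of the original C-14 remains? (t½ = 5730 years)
N/N₀ = (1/2)^(t/t½) = 0.0053 = 0.53%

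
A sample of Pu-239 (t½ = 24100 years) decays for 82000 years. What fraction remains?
N/N₀ = (1/2)^(t/t½) = 0.09457 = 9.46%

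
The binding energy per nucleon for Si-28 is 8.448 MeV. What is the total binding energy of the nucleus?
B.E. = 8.448 × 28 = 236.5 MeV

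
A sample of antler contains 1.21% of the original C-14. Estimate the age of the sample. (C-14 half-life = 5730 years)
Age = t½ × log₂(1/ratio) = 36490 years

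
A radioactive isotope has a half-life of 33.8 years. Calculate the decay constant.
λ = ln(2)/t½ = 0.02051 year⁻¹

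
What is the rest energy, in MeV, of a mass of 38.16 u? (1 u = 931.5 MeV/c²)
E = mc² = 35550 MeV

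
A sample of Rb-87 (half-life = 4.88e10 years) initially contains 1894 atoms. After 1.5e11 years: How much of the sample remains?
N = N₀(1/2)^(t/t½) = 224.9 atoms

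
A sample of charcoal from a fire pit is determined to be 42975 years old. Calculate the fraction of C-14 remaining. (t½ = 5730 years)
N/N₀ = (1/2)^(t/t½) = 0.005524 = 0.552%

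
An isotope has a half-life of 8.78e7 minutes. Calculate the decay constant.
λ = ln(2)/t½ = 7.895e-9 minute⁻¹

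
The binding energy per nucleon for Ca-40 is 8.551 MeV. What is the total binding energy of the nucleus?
B.E. = 8.551 × 40 = 342 MeV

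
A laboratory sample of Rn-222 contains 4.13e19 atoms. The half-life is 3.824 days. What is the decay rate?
A = λN = 7.486e18 decays/day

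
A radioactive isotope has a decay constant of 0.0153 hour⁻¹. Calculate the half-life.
t½ = ln(2)/λ = 45.3 hours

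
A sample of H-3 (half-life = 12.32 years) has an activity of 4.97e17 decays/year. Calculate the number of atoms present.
N = A/λ = 8.834e18 atoms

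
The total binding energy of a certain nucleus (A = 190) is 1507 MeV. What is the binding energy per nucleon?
B.E./A = 1507/190 = 7.932 MeV/nucleon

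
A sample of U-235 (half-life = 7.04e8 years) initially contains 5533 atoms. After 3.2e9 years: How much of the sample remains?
N = N₀(1/2)^(t/t½) = 236.9 atoms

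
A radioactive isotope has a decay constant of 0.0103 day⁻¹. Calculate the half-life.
t½ = ln(2)/λ = 67.3 days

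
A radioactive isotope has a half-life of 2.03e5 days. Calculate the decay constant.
λ = ln(2)/t½ = 3.415e-6 day⁻¹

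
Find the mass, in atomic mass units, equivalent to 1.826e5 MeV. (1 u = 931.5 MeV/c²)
m = E/c² = 196 u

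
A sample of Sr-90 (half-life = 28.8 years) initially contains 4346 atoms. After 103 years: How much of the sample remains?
N = N₀(1/2)^(t/t½) = 364.3 atoms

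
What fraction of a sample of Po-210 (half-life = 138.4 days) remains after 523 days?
N/N₀ = (1/2)^(t/t½) = 0.07285 = 7.29%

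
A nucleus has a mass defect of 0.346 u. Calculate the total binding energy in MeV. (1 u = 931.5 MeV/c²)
B.E. = Δm × 931.5 = 322.3 MeV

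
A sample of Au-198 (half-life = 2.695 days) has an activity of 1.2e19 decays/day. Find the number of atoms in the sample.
N = A/λ = 4.666e19 atoms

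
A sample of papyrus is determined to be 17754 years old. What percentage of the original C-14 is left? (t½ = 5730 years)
N/N₀ = (1/2)^(t/t½) = 0.1168 = 11.7%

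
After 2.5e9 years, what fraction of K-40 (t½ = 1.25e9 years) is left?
N/N₀ = (1/2)^(t/t½) = 0.25 = 25%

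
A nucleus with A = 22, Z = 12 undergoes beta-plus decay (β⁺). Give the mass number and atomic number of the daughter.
Daughter: A = 22, Z = 11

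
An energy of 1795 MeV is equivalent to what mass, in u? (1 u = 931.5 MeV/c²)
m = E/c² = 1.927 u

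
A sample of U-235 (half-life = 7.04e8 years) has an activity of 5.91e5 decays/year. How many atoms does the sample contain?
N = A/λ = 6.003e14 atoms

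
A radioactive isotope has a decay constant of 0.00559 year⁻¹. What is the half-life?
t½ = ln(2)/λ = 124 years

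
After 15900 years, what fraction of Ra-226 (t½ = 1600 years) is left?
N/N₀ = (1/2)^(t/t½) = 0.00102 = 0.102%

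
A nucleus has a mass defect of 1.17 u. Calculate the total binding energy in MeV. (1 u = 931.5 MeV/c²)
B.E. = Δm × 931.5 = 1090 MeV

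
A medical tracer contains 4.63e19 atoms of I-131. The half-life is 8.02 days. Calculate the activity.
A = λN = 4.002e18 decays/day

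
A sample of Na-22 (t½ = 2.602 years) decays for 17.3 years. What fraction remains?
N/N₀ = (1/2)^(t/t½) = 0.009966 = 0.997%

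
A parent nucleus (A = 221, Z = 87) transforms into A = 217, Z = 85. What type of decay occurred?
ΔA = -4, ΔZ = -2 ⇒ alpha decay (α)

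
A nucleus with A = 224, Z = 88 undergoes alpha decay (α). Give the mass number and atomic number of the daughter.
Daughter: A = 220, Z = 86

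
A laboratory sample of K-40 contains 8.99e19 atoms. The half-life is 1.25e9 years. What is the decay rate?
A = λN = 4.985e10 decays/year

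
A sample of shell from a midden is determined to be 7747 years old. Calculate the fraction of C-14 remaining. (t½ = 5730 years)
N/N₀ = (1/2)^(t/t½) = 0.3917 = 39.2%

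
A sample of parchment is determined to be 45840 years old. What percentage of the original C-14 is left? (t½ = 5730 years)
N/N₀ = (1/2)^(t/t½) = 0.003906 = 0.391%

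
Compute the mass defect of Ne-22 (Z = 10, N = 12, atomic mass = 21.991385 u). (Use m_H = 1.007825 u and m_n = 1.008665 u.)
Δm = Z·m_H + N·m_n − M = 0.1908 u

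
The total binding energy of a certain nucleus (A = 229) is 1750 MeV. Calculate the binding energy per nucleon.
B.E./A = 1750/229 = 7.642 MeV/nucleon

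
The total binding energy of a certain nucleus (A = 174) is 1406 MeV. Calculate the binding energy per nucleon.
B.E./A = 1406/174 = 8.08 MeV/nucleon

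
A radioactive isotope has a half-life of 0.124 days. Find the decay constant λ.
λ = ln(2)/t½ = 5.59 day⁻¹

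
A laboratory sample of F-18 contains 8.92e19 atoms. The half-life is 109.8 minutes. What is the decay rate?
A = λN = 5.631e17 decays/minute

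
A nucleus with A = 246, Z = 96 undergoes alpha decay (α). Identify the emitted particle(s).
α particle = ⁴₂He (2 protons + 2 neutrons)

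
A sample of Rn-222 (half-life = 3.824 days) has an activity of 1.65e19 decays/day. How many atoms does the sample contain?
N = A/λ = 9.103e19 atoms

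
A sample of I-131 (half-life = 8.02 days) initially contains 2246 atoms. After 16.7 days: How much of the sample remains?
N = N₀(1/2)^(t/t½) = 530.4 atoms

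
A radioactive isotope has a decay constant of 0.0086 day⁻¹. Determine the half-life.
t½ = ln(2)/λ = 80.6 days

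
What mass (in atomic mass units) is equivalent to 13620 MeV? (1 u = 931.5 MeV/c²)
m = E/c² = 14.62 u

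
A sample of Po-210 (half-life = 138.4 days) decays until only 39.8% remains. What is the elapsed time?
t = t½ × log₂(N₀/N) = 184 days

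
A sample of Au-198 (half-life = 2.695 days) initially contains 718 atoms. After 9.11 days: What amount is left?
N = N₀(1/2)^(t/t½) = 68.95 atoms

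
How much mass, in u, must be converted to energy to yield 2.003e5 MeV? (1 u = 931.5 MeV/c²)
m = E/c² = 215 u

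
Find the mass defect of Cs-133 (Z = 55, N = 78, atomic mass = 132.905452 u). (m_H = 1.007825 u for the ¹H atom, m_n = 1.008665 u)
Δm = Z·m_H + N·m_n − M = 1.201 u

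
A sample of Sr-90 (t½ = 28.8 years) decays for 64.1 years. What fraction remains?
N/N₀ = (1/2)^(t/t½) = 0.2138 = 21.4%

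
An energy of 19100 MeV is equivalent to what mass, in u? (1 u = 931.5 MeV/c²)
m = E/c² = 20.5 u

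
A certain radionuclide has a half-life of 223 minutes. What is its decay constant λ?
λ = ln(2)/t½ = 0.003108 minute⁻¹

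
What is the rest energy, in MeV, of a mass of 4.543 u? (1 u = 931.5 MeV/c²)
E = mc² = 4232 MeV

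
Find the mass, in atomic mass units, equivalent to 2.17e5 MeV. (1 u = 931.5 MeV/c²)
m = E/c² = 233 u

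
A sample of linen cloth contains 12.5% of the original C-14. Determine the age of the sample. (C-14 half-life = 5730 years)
Age = t½ × log₂(1/ratio) = 17190 years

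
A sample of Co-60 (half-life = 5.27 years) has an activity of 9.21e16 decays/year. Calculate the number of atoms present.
N = A/λ = 7.002e17 atoms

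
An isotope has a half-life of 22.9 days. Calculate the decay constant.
λ = ln(2)/t½ = 0.03027 day⁻¹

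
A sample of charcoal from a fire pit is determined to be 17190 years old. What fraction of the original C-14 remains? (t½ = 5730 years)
N/N₀ = (1/2)^(t/t½) = 0.125 = 12.5%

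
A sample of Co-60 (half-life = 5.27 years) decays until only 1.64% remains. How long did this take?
t = t½ × log₂(N₀/N) = 31.25 years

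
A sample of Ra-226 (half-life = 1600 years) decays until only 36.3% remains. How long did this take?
t = t½ × log₂(N₀/N) = 2339 years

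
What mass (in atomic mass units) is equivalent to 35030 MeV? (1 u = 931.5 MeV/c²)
m = E/c² = 37.61 u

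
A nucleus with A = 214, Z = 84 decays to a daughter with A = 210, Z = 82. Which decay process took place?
ΔA = -4, ΔZ = -2 ⇒ alpha decay (α)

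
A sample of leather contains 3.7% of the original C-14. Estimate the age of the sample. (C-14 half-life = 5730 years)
Age = t½ × log₂(1/ratio) = 27250 years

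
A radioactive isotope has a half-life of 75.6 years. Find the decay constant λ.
λ = ln(2)/t½ = 0.009169 year⁻¹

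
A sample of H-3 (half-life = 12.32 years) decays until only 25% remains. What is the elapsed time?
t = t½ × log₂(N₀/N) = 24.64 years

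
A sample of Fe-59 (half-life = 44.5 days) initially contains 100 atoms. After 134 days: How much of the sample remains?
N = N₀(1/2)^(t/t½) = 12.4 atoms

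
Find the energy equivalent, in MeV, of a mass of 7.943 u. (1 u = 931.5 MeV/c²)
E = mc² = 7399 MeV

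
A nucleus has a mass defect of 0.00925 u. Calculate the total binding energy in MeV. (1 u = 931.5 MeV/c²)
B.E. = Δm × 931.5 = 8.616 MeV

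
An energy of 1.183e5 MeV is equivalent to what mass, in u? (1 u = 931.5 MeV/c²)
m = E/c² = 127 u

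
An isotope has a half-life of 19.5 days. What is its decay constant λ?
λ = ln(2)/t½ = 0.03555 day⁻¹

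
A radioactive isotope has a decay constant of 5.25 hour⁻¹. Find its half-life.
t½ = ln(2)/λ = 0.132 hours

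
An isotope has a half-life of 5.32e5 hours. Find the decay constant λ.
λ = ln(2)/t½ = 1.303e-6 hour⁻¹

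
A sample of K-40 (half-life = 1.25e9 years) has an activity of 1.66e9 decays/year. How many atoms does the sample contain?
N = A/λ = 2.994e18 atoms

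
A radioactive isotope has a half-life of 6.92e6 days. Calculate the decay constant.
λ = ln(2)/t½ = 1.002e-7 day⁻¹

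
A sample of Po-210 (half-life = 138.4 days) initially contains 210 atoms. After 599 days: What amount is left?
N = N₀(1/2)^(t/t½) = 10.46 atoms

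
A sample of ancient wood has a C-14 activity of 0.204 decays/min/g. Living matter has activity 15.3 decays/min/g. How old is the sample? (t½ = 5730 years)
Age = t½ × log₂(A₀/A) = 35690 years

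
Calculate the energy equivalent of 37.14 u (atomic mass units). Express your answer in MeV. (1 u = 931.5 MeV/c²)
E = mc² = 34600 MeV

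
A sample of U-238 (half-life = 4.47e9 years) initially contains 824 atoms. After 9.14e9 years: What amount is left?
N = N₀(1/2)^(t/t½) = 199.7 atoms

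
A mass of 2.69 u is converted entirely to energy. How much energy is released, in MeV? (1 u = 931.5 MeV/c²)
E = mc² = 2506 MeV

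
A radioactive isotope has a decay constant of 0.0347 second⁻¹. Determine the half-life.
t½ = ln(2)/λ = 19.98 seconds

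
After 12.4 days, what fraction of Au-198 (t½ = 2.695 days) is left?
N/N₀ = (1/2)^(t/t½) = 0.0412 = 4.12%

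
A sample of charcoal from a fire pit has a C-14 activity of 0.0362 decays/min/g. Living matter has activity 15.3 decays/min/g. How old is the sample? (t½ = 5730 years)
Age = t½ × log₂(A₀/A) = 49980 years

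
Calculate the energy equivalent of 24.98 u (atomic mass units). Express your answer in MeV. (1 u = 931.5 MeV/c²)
E = mc² = 23270 MeV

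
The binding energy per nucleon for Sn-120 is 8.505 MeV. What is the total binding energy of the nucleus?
B.E. = 8.505 × 120 = 1021 MeV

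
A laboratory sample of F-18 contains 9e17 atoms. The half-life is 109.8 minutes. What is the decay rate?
A = λN = 5.682e15 decays/minute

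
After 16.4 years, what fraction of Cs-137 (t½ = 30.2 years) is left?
N/N₀ = (1/2)^(t/t½) = 0.6863 = 68.6%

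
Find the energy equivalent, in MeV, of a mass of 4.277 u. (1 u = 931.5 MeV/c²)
E = mc² = 3984 MeV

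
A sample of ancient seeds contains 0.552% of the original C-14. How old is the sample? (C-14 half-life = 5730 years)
Age = t½ × log₂(1/ratio) = 42980 years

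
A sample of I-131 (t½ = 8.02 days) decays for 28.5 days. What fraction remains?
N/N₀ = (1/2)^(t/t½) = 0.08516 = 8.52%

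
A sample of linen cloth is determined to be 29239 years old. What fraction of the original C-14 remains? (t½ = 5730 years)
N/N₀ = (1/2)^(t/t½) = 0.0291 = 2.91%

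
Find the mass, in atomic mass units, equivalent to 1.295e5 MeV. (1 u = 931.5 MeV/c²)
m = E/c² = 139 u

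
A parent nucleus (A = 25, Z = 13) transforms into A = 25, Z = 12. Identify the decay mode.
ΔA = 0, ΔZ = -1 ⇒ beta-plus decay (β⁺) or electron capture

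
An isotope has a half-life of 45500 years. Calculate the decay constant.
λ = ln(2)/t½ = 1.523e-5 year⁻¹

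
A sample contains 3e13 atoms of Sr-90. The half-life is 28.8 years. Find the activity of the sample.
A = λN = 7.22e11 decays/year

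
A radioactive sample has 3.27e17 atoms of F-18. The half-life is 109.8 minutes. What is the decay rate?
A = λN = 2.064e15 decays/minute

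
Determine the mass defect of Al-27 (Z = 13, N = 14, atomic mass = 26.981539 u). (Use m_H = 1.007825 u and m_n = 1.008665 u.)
Δm = Z·m_H + N·m_n − M = 0.2415 u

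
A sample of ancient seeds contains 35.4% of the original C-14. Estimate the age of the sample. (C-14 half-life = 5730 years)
Age = t½ × log₂(1/ratio) = 8585 years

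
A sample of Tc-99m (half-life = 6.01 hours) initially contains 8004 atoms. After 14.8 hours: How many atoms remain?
N = N₀(1/2)^(t/t½) = 1452 atoms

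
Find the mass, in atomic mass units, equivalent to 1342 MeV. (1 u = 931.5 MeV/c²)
m = E/c² = 1.441 u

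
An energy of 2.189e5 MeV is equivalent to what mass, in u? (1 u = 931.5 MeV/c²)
m = E/c² = 235 u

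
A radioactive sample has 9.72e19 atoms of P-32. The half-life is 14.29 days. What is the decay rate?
A = λN = 4.715e18 decays/day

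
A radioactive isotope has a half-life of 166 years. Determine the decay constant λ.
λ = ln(2)/t½ = 0.004176 year⁻¹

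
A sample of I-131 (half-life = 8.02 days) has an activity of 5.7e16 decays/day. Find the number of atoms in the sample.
N = A/λ = 6.595e17 atoms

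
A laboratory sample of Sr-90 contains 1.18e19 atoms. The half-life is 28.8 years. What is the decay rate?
A = λN = 2.84e17 decays/year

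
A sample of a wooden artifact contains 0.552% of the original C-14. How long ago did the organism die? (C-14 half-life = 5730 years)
Age = t½ × log₂(1/ratio) = 42980 years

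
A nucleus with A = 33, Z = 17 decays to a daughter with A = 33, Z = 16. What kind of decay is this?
ΔA = 0, ΔZ = -1 ⇒ beta-plus decay (β⁺) or electron capture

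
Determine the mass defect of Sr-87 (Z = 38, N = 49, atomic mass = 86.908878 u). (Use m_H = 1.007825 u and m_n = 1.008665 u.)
Δm = Z·m_H + N·m_n − M = 0.8131 u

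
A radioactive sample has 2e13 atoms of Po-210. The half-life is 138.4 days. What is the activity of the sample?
A = λN = 1.002e11 decays/day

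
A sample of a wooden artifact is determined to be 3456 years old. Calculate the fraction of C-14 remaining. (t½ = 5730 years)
N/N₀ = (1/2)^(t/t½) = 0.6583 = 65.8%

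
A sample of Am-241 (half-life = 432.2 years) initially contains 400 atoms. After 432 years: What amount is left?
N = N₀(1/2)^(t/t½) = 200.1 atoms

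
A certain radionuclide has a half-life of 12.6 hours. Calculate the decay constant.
λ = ln(2)/t½ = 0.05501 hour⁻¹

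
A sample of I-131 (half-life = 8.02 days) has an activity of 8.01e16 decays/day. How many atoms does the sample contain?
N = A/λ = 9.268e17 atoms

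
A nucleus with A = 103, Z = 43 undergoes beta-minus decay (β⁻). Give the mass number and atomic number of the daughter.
Daughter: A = 103, Z = 44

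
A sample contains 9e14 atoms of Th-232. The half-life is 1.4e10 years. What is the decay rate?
A = λN = 44560 decays/year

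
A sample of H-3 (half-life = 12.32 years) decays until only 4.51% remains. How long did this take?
t = t½ × log₂(N₀/N) = 55.08 years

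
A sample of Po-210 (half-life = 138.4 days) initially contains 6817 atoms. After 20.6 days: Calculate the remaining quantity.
N = N₀(1/2)^(t/t½) = 6149 atoms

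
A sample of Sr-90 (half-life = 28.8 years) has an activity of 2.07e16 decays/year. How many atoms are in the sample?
N = A/λ = 8.601e17 atoms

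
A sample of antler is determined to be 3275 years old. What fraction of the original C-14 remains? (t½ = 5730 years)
N/N₀ = (1/2)^(t/t½) = 0.6729 = 67.3%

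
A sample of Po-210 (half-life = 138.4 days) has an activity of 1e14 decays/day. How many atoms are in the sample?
N = A/λ = 1.997e16 atoms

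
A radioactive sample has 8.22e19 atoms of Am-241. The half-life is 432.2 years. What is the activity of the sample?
A = λN = 1.318e17 decays/year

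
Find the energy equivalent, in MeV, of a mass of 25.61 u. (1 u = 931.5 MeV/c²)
E = mc² = 23860 MeV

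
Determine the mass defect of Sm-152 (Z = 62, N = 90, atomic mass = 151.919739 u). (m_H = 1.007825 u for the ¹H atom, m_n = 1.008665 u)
Δm = Z·m_H + N·m_n − M = 1.345 u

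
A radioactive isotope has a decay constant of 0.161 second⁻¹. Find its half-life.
t½ = ln(2)/λ = 4.305 seconds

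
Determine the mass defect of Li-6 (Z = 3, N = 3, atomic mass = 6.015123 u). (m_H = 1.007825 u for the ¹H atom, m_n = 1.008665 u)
Δm = Z·m_H + N·m_n − M = 0.03435 u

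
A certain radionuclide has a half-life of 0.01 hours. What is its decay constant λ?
λ = ln(2)/t½ = 69.31 hour⁻¹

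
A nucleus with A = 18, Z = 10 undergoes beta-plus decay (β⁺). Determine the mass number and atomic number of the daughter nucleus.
Daughter: A = 18, Z = 9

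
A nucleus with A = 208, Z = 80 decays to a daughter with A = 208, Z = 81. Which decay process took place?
ΔA = 0, ΔZ = +1 ⇒ beta-minus decay (β⁻)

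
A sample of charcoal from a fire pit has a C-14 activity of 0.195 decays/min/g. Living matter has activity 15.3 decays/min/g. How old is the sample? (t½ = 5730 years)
Age = t½ × log₂(A₀/A) = 36060 years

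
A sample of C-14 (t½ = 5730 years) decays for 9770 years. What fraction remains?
N/N₀ = (1/2)^(t/t½) = 0.3067 = 30.7%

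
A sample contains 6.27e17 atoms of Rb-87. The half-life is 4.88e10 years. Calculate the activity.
A = λN = 8.906e6 decays/year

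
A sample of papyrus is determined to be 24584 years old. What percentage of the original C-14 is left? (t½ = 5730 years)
N/N₀ = (1/2)^(t/t½) = 0.0511 = 5.11%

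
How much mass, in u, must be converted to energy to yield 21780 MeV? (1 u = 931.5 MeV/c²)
m = E/c² = 23.38 u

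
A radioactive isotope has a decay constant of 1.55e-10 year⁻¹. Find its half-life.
t½ = ln(2)/λ = 4.472e9 years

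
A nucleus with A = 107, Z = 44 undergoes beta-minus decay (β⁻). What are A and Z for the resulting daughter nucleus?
Daughter: A = 107, Z = 45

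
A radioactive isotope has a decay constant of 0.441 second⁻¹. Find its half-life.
t½ = ln(2)/λ = 1.572 seconds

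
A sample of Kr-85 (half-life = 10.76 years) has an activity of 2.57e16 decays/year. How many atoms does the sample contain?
N = A/λ = 3.99e17 atoms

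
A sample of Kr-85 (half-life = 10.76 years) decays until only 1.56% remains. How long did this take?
t = t½ × log₂(N₀/N) = 64.58 years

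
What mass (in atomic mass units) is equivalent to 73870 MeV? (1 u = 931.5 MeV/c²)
m = E/c² = 79.3 u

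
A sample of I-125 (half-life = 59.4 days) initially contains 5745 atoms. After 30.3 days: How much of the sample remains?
N = N₀(1/2)^(t/t½) = 4034 atoms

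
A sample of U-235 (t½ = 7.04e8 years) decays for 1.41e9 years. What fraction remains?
N/N₀ = (1/2)^(t/t½) = 0.2495 = 25%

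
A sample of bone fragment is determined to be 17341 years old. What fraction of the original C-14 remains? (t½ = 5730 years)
N/N₀ = (1/2)^(t/t½) = 0.1227 = 12.3%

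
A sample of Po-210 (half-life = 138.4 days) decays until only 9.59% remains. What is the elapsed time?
t = t½ × log₂(N₀/N) = 468.1 days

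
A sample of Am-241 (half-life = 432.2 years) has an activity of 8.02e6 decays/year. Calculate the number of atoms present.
N = A/λ = 5.001e9 atoms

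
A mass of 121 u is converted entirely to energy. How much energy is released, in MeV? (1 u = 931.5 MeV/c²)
E = mc² = 1.127e5 MeV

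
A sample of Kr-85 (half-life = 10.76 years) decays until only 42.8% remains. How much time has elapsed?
t = t½ × log₂(N₀/N) = 13.17 years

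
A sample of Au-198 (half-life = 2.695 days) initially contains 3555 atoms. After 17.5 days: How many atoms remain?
N = N₀(1/2)^(t/t½) = 39.45 atoms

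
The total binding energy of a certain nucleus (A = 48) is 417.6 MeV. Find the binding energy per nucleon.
B.E./A = 417.6/48 = 8.7 MeV/nucleon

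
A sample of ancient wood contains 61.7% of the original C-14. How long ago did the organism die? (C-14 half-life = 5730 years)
Age = t½ × log₂(1/ratio) = 3992 years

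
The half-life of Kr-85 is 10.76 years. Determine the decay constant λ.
λ = ln(2)/t½ = 0.06442 year⁻¹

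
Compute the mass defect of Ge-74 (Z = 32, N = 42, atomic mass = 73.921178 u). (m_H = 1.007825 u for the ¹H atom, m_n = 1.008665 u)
Δm = Z·m_H + N·m_n − M = 0.6932 u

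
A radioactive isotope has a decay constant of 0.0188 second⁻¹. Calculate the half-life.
t½ = ln(2)/λ = 36.87 seconds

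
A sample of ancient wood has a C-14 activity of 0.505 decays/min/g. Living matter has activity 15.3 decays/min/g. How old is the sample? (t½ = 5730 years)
Age = t½ × log₂(A₀/A) = 28200 years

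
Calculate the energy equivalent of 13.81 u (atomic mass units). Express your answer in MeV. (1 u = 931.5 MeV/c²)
E = mc² = 12860 MeV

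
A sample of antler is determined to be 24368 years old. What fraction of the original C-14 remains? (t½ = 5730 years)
N/N₀ = (1/2)^(t/t½) = 0.05246 = 5.25%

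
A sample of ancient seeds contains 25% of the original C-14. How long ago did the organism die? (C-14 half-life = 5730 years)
Age = t½ × log₂(1/ratio) = 11460 years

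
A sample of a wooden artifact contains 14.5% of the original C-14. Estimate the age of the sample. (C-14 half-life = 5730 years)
Age = t½ × log₂(1/ratio) = 15960 years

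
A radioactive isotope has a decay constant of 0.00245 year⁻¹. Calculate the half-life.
t½ = ln(2)/λ = 282.9 years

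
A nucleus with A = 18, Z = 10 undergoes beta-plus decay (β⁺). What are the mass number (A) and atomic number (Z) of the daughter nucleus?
Daughter: A = 18, Z = 9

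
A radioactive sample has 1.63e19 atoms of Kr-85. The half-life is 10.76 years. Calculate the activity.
A = λN = 1.05e18 decays/year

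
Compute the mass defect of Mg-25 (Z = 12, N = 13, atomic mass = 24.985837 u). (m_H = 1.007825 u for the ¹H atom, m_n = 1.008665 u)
Δm = Z·m_H + N·m_n − M = 0.2207 u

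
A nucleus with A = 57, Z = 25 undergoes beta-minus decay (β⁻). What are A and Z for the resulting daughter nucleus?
Daughter: A = 57, Z = 26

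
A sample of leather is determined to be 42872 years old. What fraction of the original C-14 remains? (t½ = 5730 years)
N/N₀ = (1/2)^(t/t½) = 0.005594 = 0.559%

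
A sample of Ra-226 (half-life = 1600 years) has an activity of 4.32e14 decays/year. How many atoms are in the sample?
N = A/λ = 9.972e17 atoms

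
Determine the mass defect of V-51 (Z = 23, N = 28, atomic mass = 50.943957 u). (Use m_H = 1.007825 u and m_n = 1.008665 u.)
Δm = Z·m_H + N·m_n − M = 0.4786 u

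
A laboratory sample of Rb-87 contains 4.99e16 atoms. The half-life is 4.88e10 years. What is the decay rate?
A = λN = 7.088e5 decays/year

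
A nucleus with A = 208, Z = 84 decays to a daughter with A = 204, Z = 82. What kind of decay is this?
ΔA = -4, ΔZ = -2 ⇒ alpha decay (α)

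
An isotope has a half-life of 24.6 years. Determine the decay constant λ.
λ = ln(2)/t½ = 0.02818 year⁻¹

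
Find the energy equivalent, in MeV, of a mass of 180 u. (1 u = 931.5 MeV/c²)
E = mc² = 1.677e5 MeV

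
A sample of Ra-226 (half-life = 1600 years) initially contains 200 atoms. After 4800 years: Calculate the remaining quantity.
N = N₀(1/2)^(t/t½) = 25 atoms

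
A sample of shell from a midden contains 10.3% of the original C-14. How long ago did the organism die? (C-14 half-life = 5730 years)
Age = t½ × log₂(1/ratio) = 18790 years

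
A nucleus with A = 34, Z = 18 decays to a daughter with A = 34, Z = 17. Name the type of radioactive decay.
ΔA = 0, ΔZ = -1 ⇒ beta-plus decay (β⁺) or electron capture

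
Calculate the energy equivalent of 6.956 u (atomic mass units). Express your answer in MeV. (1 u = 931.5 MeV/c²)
E = mc² = 6480 MeV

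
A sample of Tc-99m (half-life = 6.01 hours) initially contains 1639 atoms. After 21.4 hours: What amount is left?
N = N₀(1/2)^(t/t½) = 138.9 atoms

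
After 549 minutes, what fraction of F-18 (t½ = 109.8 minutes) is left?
N/N₀ = (1/2)^(t/t½) = 0.03125 = 3.12%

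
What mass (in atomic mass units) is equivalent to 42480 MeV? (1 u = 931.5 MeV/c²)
m = E/c² = 45.6 u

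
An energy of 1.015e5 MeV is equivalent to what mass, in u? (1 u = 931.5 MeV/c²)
m = E/c² = 109 u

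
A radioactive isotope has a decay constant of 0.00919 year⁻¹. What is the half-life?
t½ = ln(2)/λ = 75.42 years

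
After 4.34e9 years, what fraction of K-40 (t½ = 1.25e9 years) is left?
N/N₀ = (1/2)^(t/t½) = 0.09012 = 9.01%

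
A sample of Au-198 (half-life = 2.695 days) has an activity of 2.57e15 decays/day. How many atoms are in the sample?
N = A/λ = 9.992e15 atoms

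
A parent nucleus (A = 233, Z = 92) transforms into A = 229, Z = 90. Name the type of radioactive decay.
ΔA = -4, ΔZ = -2 ⇒ alpha decay (α)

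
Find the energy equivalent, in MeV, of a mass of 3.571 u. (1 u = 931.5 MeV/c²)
E = mc² = 3326 MeV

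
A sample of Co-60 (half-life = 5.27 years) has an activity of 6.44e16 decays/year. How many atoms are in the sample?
N = A/λ = 4.896e17 atoms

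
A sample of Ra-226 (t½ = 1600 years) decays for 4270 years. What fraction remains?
N/N₀ = (1/2)^(t/t½) = 0.1573 = 15.7%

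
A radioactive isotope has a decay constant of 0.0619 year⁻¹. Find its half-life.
t½ = ln(2)/λ = 11.2 years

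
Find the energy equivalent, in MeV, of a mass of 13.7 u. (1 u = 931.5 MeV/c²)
E = mc² = 12760 MeV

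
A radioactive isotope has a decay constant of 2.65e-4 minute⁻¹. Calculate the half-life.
t½ = ln(2)/λ = 2616 minutes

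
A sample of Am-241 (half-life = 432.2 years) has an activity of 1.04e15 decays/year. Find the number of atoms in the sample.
N = A/λ = 6.485e17 atoms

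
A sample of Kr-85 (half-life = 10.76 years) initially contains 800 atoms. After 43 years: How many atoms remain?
N = N₀(1/2)^(t/t½) = 50.13 atoms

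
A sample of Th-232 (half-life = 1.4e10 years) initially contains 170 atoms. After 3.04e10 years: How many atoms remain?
N = N₀(1/2)^(t/t½) = 37.74 atoms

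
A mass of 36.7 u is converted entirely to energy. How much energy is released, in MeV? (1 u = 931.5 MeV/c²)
E = mc² = 34190 MeV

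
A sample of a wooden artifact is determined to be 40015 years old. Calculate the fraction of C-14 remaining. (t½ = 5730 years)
N/N₀ = (1/2)^(t/t½) = 0.007903 = 0.79%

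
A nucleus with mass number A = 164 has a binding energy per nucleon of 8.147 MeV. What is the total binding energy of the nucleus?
B.E. = 8.147 × 164 = 1336 MeV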